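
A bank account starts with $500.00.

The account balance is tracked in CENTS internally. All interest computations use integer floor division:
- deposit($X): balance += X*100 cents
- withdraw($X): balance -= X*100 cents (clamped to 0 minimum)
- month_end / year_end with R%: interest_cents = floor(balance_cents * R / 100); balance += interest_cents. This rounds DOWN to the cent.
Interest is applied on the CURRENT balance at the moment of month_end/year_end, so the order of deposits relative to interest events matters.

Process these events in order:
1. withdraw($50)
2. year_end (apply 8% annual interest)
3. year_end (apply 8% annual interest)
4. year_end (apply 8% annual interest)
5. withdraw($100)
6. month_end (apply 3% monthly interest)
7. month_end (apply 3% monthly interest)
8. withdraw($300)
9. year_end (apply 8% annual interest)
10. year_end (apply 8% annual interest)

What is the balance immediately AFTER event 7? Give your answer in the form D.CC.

Answer: 495.29

Derivation:
After 1 (withdraw($50)): balance=$450.00 total_interest=$0.00
After 2 (year_end (apply 8% annual interest)): balance=$486.00 total_interest=$36.00
After 3 (year_end (apply 8% annual interest)): balance=$524.88 total_interest=$74.88
After 4 (year_end (apply 8% annual interest)): balance=$566.87 total_interest=$116.87
After 5 (withdraw($100)): balance=$466.87 total_interest=$116.87
After 6 (month_end (apply 3% monthly interest)): balance=$480.87 total_interest=$130.87
After 7 (month_end (apply 3% monthly interest)): balance=$495.29 total_interest=$145.29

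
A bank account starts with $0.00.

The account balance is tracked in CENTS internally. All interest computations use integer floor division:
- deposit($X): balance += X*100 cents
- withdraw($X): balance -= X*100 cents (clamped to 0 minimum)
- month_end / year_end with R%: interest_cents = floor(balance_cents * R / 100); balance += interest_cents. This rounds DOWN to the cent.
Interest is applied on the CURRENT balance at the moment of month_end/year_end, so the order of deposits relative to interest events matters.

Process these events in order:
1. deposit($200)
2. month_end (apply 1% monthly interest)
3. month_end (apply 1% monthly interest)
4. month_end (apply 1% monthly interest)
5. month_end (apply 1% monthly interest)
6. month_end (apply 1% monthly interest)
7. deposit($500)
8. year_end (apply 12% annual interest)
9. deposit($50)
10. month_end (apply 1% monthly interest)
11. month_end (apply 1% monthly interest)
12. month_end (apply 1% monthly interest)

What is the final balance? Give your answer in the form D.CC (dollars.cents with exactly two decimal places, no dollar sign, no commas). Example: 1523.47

Answer: 871.02

Derivation:
After 1 (deposit($200)): balance=$200.00 total_interest=$0.00
After 2 (month_end (apply 1% monthly interest)): balance=$202.00 total_interest=$2.00
After 3 (month_end (apply 1% monthly interest)): balance=$204.02 total_interest=$4.02
After 4 (month_end (apply 1% monthly interest)): balance=$206.06 total_interest=$6.06
After 5 (month_end (apply 1% monthly interest)): balance=$208.12 total_interest=$8.12
After 6 (month_end (apply 1% monthly interest)): balance=$210.20 total_interest=$10.20
After 7 (deposit($500)): balance=$710.20 total_interest=$10.20
After 8 (year_end (apply 12% annual interest)): balance=$795.42 total_interest=$95.42
After 9 (deposit($50)): balance=$845.42 total_interest=$95.42
After 10 (month_end (apply 1% monthly interest)): balance=$853.87 total_interest=$103.87
After 11 (month_end (apply 1% monthly interest)): balance=$862.40 total_interest=$112.40
After 12 (month_end (apply 1% monthly interest)): balance=$871.02 total_interest=$121.02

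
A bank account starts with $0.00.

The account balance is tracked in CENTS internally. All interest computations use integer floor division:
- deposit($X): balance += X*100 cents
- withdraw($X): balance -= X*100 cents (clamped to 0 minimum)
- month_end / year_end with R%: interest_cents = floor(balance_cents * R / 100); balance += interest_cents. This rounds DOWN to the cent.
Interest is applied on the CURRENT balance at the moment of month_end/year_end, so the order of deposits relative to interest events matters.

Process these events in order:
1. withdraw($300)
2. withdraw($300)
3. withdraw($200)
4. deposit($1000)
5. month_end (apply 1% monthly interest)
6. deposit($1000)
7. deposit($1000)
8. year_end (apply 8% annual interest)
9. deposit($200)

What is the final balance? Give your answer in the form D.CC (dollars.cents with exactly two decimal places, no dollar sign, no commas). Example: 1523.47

After 1 (withdraw($300)): balance=$0.00 total_interest=$0.00
After 2 (withdraw($300)): balance=$0.00 total_interest=$0.00
After 3 (withdraw($200)): balance=$0.00 total_interest=$0.00
After 4 (deposit($1000)): balance=$1000.00 total_interest=$0.00
After 5 (month_end (apply 1% monthly interest)): balance=$1010.00 total_interest=$10.00
After 6 (deposit($1000)): balance=$2010.00 total_interest=$10.00
After 7 (deposit($1000)): balance=$3010.00 total_interest=$10.00
After 8 (year_end (apply 8% annual interest)): balance=$3250.80 total_interest=$250.80
After 9 (deposit($200)): balance=$3450.80 total_interest=$250.80

Answer: 3450.80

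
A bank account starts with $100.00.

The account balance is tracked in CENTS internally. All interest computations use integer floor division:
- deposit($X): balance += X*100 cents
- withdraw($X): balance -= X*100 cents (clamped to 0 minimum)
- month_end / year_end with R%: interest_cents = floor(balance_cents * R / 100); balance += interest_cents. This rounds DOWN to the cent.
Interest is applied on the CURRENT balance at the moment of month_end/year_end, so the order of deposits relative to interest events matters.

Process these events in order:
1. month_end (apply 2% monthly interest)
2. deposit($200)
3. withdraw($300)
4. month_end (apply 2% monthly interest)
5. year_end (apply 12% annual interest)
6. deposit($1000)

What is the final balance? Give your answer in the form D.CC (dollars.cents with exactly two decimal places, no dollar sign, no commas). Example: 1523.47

Answer: 1002.28

Derivation:
After 1 (month_end (apply 2% monthly interest)): balance=$102.00 total_interest=$2.00
After 2 (deposit($200)): balance=$302.00 total_interest=$2.00
After 3 (withdraw($300)): balance=$2.00 total_interest=$2.00
After 4 (month_end (apply 2% monthly interest)): balance=$2.04 total_interest=$2.04
After 5 (year_end (apply 12% annual interest)): balance=$2.28 total_interest=$2.28
After 6 (deposit($1000)): balance=$1002.28 total_interest=$2.28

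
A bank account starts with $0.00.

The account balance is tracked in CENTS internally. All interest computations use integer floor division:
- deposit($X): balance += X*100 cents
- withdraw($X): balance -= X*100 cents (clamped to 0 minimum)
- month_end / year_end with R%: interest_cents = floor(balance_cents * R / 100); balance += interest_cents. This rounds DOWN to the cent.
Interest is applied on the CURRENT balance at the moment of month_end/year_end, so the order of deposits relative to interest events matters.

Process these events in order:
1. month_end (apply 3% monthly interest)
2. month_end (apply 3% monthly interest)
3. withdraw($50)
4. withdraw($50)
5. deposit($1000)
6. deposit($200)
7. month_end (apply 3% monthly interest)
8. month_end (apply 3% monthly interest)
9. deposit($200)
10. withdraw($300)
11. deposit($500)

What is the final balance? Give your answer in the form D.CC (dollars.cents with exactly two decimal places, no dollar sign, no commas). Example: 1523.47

Answer: 1673.08

Derivation:
After 1 (month_end (apply 3% monthly interest)): balance=$0.00 total_interest=$0.00
After 2 (month_end (apply 3% monthly interest)): balance=$0.00 total_interest=$0.00
After 3 (withdraw($50)): balance=$0.00 total_interest=$0.00
After 4 (withdraw($50)): balance=$0.00 total_interest=$0.00
After 5 (deposit($1000)): balance=$1000.00 total_interest=$0.00
After 6 (deposit($200)): balance=$1200.00 total_interest=$0.00
After 7 (month_end (apply 3% monthly interest)): balance=$1236.00 total_interest=$36.00
After 8 (month_end (apply 3% monthly interest)): balance=$1273.08 total_interest=$73.08
After 9 (deposit($200)): balance=$1473.08 total_interest=$73.08
After 10 (withdraw($300)): balance=$1173.08 total_interest=$73.08
After 11 (deposit($500)): balance=$1673.08 total_interest=$73.08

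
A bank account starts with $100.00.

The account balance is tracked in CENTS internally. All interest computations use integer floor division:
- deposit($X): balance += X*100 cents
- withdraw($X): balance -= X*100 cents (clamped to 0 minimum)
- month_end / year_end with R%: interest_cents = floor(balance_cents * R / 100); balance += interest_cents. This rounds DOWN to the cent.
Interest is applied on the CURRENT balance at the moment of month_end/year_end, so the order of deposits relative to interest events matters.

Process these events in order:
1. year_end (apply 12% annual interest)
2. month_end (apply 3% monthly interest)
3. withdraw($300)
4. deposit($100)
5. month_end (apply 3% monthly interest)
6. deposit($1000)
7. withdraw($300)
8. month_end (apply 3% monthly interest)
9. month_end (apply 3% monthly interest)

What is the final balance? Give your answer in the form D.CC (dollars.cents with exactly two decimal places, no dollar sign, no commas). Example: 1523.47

After 1 (year_end (apply 12% annual interest)): balance=$112.00 total_interest=$12.00
After 2 (month_end (apply 3% monthly interest)): balance=$115.36 total_interest=$15.36
After 3 (withdraw($300)): balance=$0.00 total_interest=$15.36
After 4 (deposit($100)): balance=$100.00 total_interest=$15.36
After 5 (month_end (apply 3% monthly interest)): balance=$103.00 total_interest=$18.36
After 6 (deposit($1000)): balance=$1103.00 total_interest=$18.36
After 7 (withdraw($300)): balance=$803.00 total_interest=$18.36
After 8 (month_end (apply 3% monthly interest)): balance=$827.09 total_interest=$42.45
After 9 (month_end (apply 3% monthly interest)): balance=$851.90 total_interest=$67.26

Answer: 851.90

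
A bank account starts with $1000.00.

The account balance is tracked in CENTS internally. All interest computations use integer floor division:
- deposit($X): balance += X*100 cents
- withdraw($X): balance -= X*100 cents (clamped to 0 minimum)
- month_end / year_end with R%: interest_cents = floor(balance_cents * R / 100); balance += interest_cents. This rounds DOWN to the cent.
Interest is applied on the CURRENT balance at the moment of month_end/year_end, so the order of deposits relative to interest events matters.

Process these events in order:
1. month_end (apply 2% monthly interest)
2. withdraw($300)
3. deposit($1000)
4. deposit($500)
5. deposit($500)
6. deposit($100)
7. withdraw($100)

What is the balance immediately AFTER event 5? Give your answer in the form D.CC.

After 1 (month_end (apply 2% monthly interest)): balance=$1020.00 total_interest=$20.00
After 2 (withdraw($300)): balance=$720.00 total_interest=$20.00
After 3 (deposit($1000)): balance=$1720.00 total_interest=$20.00
After 4 (deposit($500)): balance=$2220.00 total_interest=$20.00
After 5 (deposit($500)): balance=$2720.00 total_interest=$20.00

Answer: 2720.00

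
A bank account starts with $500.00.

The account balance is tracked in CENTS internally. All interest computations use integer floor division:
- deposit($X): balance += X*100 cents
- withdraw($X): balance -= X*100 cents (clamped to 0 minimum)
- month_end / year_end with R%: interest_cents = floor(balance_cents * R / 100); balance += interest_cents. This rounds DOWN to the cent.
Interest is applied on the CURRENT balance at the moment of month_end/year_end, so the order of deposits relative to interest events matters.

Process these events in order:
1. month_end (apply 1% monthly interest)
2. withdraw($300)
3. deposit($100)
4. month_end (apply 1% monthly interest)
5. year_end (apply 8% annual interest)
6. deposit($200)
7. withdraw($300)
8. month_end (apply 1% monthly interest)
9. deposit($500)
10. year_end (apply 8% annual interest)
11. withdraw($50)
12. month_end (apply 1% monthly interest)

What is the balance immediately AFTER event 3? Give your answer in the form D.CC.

After 1 (month_end (apply 1% monthly interest)): balance=$505.00 total_interest=$5.00
After 2 (withdraw($300)): balance=$205.00 total_interest=$5.00
After 3 (deposit($100)): balance=$305.00 total_interest=$5.00

Answer: 305.00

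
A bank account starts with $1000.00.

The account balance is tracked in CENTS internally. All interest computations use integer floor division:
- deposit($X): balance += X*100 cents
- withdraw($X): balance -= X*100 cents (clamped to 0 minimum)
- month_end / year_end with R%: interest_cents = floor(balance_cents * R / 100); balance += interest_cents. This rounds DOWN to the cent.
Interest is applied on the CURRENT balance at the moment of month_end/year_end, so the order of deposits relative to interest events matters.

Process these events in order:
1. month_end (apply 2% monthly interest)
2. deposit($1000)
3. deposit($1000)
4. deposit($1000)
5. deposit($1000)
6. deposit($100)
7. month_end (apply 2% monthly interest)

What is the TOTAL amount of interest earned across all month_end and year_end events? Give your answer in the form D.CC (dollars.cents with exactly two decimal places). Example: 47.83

After 1 (month_end (apply 2% monthly interest)): balance=$1020.00 total_interest=$20.00
After 2 (deposit($1000)): balance=$2020.00 total_interest=$20.00
After 3 (deposit($1000)): balance=$3020.00 total_interest=$20.00
After 4 (deposit($1000)): balance=$4020.00 total_interest=$20.00
After 5 (deposit($1000)): balance=$5020.00 total_interest=$20.00
After 6 (deposit($100)): balance=$5120.00 total_interest=$20.00
After 7 (month_end (apply 2% monthly interest)): balance=$5222.40 total_interest=$122.40

Answer: 122.40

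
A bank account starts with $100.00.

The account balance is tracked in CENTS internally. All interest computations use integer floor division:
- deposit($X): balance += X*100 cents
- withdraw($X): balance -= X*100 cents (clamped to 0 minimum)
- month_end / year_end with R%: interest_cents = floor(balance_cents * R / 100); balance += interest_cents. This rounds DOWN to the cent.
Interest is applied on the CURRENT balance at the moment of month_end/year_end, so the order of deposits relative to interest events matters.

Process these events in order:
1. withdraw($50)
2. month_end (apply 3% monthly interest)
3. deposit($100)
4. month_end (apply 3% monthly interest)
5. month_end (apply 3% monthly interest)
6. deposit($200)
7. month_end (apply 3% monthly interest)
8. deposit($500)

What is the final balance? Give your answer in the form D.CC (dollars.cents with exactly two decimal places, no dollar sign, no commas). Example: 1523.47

After 1 (withdraw($50)): balance=$50.00 total_interest=$0.00
After 2 (month_end (apply 3% monthly interest)): balance=$51.50 total_interest=$1.50
After 3 (deposit($100)): balance=$151.50 total_interest=$1.50
After 4 (month_end (apply 3% monthly interest)): balance=$156.04 total_interest=$6.04
After 5 (month_end (apply 3% monthly interest)): balance=$160.72 total_interest=$10.72
After 6 (deposit($200)): balance=$360.72 total_interest=$10.72
After 7 (month_end (apply 3% monthly interest)): balance=$371.54 total_interest=$21.54
After 8 (deposit($500)): balance=$871.54 total_interest=$21.54

Answer: 871.54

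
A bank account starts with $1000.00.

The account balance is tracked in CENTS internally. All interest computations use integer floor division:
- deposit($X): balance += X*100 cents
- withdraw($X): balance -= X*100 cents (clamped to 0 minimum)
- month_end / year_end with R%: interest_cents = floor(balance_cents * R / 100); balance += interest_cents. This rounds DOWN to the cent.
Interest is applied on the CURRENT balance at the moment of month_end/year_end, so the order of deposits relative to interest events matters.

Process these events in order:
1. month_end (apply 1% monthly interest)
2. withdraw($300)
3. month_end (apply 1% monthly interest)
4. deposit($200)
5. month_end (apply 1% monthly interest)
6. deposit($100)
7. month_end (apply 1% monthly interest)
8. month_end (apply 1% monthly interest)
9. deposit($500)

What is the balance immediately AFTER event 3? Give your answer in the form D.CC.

After 1 (month_end (apply 1% monthly interest)): balance=$1010.00 total_interest=$10.00
After 2 (withdraw($300)): balance=$710.00 total_interest=$10.00
After 3 (month_end (apply 1% monthly interest)): balance=$717.10 total_interest=$17.10

Answer: 717.10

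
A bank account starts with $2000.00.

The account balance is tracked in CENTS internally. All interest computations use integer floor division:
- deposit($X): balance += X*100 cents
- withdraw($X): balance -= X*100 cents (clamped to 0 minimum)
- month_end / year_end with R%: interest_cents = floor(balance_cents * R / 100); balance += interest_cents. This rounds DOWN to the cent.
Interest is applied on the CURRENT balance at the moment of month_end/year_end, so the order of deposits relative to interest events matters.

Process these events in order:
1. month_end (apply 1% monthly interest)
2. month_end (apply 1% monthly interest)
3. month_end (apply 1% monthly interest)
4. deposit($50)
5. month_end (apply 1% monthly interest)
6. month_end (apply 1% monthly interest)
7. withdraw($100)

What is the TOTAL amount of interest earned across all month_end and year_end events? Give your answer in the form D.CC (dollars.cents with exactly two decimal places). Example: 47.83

Answer: 103.01

Derivation:
After 1 (month_end (apply 1% monthly interest)): balance=$2020.00 total_interest=$20.00
After 2 (month_end (apply 1% monthly interest)): balance=$2040.20 total_interest=$40.20
After 3 (month_end (apply 1% monthly interest)): balance=$2060.60 total_interest=$60.60
After 4 (deposit($50)): balance=$2110.60 total_interest=$60.60
After 5 (month_end (apply 1% monthly interest)): balance=$2131.70 total_interest=$81.70
After 6 (month_end (apply 1% monthly interest)): balance=$2153.01 total_interest=$103.01
After 7 (withdraw($100)): balance=$2053.01 total_interest=$103.01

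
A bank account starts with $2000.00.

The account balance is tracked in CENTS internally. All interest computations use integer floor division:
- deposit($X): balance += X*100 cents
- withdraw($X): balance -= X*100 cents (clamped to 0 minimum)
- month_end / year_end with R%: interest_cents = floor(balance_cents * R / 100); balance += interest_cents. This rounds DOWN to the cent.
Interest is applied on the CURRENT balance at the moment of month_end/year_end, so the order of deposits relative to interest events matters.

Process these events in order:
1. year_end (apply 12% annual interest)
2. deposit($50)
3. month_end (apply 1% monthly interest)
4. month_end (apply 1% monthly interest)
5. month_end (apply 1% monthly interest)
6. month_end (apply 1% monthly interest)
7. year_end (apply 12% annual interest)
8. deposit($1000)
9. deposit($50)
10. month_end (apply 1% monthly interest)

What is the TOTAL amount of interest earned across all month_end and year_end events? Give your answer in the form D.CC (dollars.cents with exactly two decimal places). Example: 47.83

Answer: 656.10

Derivation:
After 1 (year_end (apply 12% annual interest)): balance=$2240.00 total_interest=$240.00
After 2 (deposit($50)): balance=$2290.00 total_interest=$240.00
After 3 (month_end (apply 1% monthly interest)): balance=$2312.90 total_interest=$262.90
After 4 (month_end (apply 1% monthly interest)): balance=$2336.02 total_interest=$286.02
After 5 (month_end (apply 1% monthly interest)): balance=$2359.38 total_interest=$309.38
After 6 (month_end (apply 1% monthly interest)): balance=$2382.97 total_interest=$332.97
After 7 (year_end (apply 12% annual interest)): balance=$2668.92 total_interest=$618.92
After 8 (deposit($1000)): balance=$3668.92 total_interest=$618.92
After 9 (deposit($50)): balance=$3718.92 total_interest=$618.92
After 10 (month_end (apply 1% monthly interest)): balance=$3756.10 total_interest=$656.10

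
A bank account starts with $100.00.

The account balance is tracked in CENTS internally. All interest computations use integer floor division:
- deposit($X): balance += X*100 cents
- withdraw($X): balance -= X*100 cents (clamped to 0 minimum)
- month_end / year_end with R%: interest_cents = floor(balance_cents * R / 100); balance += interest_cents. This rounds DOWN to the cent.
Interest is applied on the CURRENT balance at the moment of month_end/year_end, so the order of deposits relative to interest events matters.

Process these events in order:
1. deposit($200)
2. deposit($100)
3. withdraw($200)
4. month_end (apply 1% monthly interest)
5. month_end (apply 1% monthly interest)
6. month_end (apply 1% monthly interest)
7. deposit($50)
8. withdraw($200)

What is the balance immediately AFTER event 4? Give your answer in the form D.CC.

Answer: 202.00

Derivation:
After 1 (deposit($200)): balance=$300.00 total_interest=$0.00
After 2 (deposit($100)): balance=$400.00 total_interest=$0.00
After 3 (withdraw($200)): balance=$200.00 total_interest=$0.00
After 4 (month_end (apply 1% monthly interest)): balance=$202.00 total_interest=$2.00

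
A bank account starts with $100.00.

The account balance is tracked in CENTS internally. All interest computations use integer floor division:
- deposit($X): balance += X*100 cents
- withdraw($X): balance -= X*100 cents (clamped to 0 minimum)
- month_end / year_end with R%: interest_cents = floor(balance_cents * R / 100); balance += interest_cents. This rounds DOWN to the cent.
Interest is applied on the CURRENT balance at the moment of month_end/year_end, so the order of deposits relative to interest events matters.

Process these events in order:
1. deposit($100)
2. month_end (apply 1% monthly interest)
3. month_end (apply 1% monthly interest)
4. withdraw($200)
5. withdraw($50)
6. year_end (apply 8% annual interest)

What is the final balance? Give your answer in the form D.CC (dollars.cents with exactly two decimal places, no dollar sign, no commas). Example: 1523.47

Answer: 0.00

Derivation:
After 1 (deposit($100)): balance=$200.00 total_interest=$0.00
After 2 (month_end (apply 1% monthly interest)): balance=$202.00 total_interest=$2.00
After 3 (month_end (apply 1% monthly interest)): balance=$204.02 total_interest=$4.02
After 4 (withdraw($200)): balance=$4.02 total_interest=$4.02
After 5 (withdraw($50)): balance=$0.00 total_interest=$4.02
After 6 (year_end (apply 8% annual interest)): balance=$0.00 total_interest=$4.02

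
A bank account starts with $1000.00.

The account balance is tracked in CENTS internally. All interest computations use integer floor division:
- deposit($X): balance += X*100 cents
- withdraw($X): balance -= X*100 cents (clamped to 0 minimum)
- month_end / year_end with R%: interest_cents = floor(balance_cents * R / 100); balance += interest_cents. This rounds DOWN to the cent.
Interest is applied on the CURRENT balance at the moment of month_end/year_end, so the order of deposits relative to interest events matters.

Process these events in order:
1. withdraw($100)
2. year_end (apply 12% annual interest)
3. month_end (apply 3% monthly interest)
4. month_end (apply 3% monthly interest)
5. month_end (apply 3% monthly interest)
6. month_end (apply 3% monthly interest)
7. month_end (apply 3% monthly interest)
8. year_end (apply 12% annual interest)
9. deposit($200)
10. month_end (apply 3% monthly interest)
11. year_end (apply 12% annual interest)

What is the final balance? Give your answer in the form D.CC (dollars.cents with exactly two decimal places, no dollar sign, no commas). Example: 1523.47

Answer: 1740.49

Derivation:
After 1 (withdraw($100)): balance=$900.00 total_interest=$0.00
After 2 (year_end (apply 12% annual interest)): balance=$1008.00 total_interest=$108.00
After 3 (month_end (apply 3% monthly interest)): balance=$1038.24 total_interest=$138.24
After 4 (month_end (apply 3% monthly interest)): balance=$1069.38 total_interest=$169.38
After 5 (month_end (apply 3% monthly interest)): balance=$1101.46 total_interest=$201.46
After 6 (month_end (apply 3% monthly interest)): balance=$1134.50 total_interest=$234.50
After 7 (month_end (apply 3% monthly interest)): balance=$1168.53 total_interest=$268.53
After 8 (year_end (apply 12% annual interest)): balance=$1308.75 total_interest=$408.75
After 9 (deposit($200)): balance=$1508.75 total_interest=$408.75
After 10 (month_end (apply 3% monthly interest)): balance=$1554.01 total_interest=$454.01
After 11 (year_end (apply 12% annual interest)): balance=$1740.49 total_interest=$640.49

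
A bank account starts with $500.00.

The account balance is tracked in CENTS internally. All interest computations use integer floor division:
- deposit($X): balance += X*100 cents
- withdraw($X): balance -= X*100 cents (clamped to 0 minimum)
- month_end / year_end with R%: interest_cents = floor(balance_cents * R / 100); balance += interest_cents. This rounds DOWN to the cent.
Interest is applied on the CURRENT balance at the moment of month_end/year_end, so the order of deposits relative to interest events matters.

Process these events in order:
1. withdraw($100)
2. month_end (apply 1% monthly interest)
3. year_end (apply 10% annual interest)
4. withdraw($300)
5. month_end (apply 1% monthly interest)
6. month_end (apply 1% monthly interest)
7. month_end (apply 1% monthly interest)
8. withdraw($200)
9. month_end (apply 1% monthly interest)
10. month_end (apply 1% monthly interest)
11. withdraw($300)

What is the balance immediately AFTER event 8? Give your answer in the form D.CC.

Answer: 0.00

Derivation:
After 1 (withdraw($100)): balance=$400.00 total_interest=$0.00
After 2 (month_end (apply 1% monthly interest)): balance=$404.00 total_interest=$4.00
After 3 (year_end (apply 10% annual interest)): balance=$444.40 total_interest=$44.40
After 4 (withdraw($300)): balance=$144.40 total_interest=$44.40
After 5 (month_end (apply 1% monthly interest)): balance=$145.84 total_interest=$45.84
After 6 (month_end (apply 1% monthly interest)): balance=$147.29 total_interest=$47.29
After 7 (month_end (apply 1% monthly interest)): balance=$148.76 total_interest=$48.76
After 8 (withdraw($200)): balance=$0.00 total_interest=$48.76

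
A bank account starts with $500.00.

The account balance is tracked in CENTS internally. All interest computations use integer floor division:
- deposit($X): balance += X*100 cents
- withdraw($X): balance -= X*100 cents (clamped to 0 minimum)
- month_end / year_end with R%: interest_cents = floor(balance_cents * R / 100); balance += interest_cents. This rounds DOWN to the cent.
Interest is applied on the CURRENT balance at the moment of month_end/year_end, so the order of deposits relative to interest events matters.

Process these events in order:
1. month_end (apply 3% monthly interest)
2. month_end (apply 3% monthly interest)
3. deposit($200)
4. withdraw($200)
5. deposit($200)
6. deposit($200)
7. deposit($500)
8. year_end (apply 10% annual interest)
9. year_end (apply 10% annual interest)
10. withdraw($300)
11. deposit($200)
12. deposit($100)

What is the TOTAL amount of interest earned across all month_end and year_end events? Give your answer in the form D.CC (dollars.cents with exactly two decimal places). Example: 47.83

After 1 (month_end (apply 3% monthly interest)): balance=$515.00 total_interest=$15.00
After 2 (month_end (apply 3% monthly interest)): balance=$530.45 total_interest=$30.45
After 3 (deposit($200)): balance=$730.45 total_interest=$30.45
After 4 (withdraw($200)): balance=$530.45 total_interest=$30.45
After 5 (deposit($200)): balance=$730.45 total_interest=$30.45
After 6 (deposit($200)): balance=$930.45 total_interest=$30.45
After 7 (deposit($500)): balance=$1430.45 total_interest=$30.45
After 8 (year_end (apply 10% annual interest)): balance=$1573.49 total_interest=$173.49
After 9 (year_end (apply 10% annual interest)): balance=$1730.83 total_interest=$330.83
After 10 (withdraw($300)): balance=$1430.83 total_interest=$330.83
After 11 (deposit($200)): balance=$1630.83 total_interest=$330.83
After 12 (deposit($100)): balance=$1730.83 total_interest=$330.83

Answer: 330.83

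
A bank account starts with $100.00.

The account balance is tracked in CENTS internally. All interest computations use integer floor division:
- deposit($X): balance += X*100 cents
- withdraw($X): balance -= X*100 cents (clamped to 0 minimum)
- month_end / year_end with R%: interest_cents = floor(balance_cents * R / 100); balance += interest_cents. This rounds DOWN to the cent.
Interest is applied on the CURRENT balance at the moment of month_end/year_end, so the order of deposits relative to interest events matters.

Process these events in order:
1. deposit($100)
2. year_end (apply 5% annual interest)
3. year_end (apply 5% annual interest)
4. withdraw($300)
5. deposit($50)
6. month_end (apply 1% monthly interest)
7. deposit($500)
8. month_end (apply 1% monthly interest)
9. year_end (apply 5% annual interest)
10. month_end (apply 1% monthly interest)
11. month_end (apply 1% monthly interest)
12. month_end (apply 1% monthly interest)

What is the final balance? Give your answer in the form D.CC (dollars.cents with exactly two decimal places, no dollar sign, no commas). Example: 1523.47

After 1 (deposit($100)): balance=$200.00 total_interest=$0.00
After 2 (year_end (apply 5% annual interest)): balance=$210.00 total_interest=$10.00
After 3 (year_end (apply 5% annual interest)): balance=$220.50 total_interest=$20.50
After 4 (withdraw($300)): balance=$0.00 total_interest=$20.50
After 5 (deposit($50)): balance=$50.00 total_interest=$20.50
After 6 (month_end (apply 1% monthly interest)): balance=$50.50 total_interest=$21.00
After 7 (deposit($500)): balance=$550.50 total_interest=$21.00
After 8 (month_end (apply 1% monthly interest)): balance=$556.00 total_interest=$26.50
After 9 (year_end (apply 5% annual interest)): balance=$583.80 total_interest=$54.30
After 10 (month_end (apply 1% monthly interest)): balance=$589.63 total_interest=$60.13
After 11 (month_end (apply 1% monthly interest)): balance=$595.52 total_interest=$66.02
After 12 (month_end (apply 1% monthly interest)): balance=$601.47 total_interest=$71.97

Answer: 601.47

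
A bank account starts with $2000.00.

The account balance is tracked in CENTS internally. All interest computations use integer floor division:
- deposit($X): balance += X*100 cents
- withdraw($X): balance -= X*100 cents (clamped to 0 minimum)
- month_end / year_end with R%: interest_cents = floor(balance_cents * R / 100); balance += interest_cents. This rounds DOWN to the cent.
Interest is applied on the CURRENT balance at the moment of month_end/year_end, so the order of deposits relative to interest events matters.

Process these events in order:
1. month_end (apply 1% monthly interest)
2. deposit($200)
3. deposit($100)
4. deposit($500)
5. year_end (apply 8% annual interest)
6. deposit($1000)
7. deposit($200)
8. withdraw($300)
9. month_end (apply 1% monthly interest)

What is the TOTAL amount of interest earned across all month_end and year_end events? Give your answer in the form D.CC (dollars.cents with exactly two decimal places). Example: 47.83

Answer: 285.05

Derivation:
After 1 (month_end (apply 1% monthly interest)): balance=$2020.00 total_interest=$20.00
After 2 (deposit($200)): balance=$2220.00 total_interest=$20.00
After 3 (deposit($100)): balance=$2320.00 total_interest=$20.00
After 4 (deposit($500)): balance=$2820.00 total_interest=$20.00
After 5 (year_end (apply 8% annual interest)): balance=$3045.60 total_interest=$245.60
After 6 (deposit($1000)): balance=$4045.60 total_interest=$245.60
After 7 (deposit($200)): balance=$4245.60 total_interest=$245.60
After 8 (withdraw($300)): balance=$3945.60 total_interest=$245.60
After 9 (month_end (apply 1% monthly interest)): balance=$3985.05 total_interest=$285.05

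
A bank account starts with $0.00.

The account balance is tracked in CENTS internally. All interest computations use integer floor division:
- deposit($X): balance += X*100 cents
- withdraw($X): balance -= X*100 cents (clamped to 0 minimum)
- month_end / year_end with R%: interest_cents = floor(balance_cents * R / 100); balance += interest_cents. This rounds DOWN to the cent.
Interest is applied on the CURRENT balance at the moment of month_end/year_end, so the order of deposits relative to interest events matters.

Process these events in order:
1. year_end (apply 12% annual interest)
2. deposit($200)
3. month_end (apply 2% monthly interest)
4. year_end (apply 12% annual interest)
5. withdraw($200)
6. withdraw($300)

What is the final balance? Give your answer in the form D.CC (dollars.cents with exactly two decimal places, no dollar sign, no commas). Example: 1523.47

Answer: 0.00

Derivation:
After 1 (year_end (apply 12% annual interest)): balance=$0.00 total_interest=$0.00
After 2 (deposit($200)): balance=$200.00 total_interest=$0.00
After 3 (month_end (apply 2% monthly interest)): balance=$204.00 total_interest=$4.00
After 4 (year_end (apply 12% annual interest)): balance=$228.48 total_interest=$28.48
After 5 (withdraw($200)): balance=$28.48 total_interest=$28.48
After 6 (withdraw($300)): balance=$0.00 total_interest=$28.48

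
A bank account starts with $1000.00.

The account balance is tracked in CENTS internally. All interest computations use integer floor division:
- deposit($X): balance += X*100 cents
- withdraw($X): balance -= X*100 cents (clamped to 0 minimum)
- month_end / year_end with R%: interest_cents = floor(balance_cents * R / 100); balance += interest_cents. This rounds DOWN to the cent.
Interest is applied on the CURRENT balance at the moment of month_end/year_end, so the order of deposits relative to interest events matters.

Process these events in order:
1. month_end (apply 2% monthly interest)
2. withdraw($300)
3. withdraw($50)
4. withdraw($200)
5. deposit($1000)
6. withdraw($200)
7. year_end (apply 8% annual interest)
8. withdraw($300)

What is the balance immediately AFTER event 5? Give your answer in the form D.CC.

After 1 (month_end (apply 2% monthly interest)): balance=$1020.00 total_interest=$20.00
After 2 (withdraw($300)): balance=$720.00 total_interest=$20.00
After 3 (withdraw($50)): balance=$670.00 total_interest=$20.00
After 4 (withdraw($200)): balance=$470.00 total_interest=$20.00
After 5 (deposit($1000)): balance=$1470.00 total_interest=$20.00

Answer: 1470.00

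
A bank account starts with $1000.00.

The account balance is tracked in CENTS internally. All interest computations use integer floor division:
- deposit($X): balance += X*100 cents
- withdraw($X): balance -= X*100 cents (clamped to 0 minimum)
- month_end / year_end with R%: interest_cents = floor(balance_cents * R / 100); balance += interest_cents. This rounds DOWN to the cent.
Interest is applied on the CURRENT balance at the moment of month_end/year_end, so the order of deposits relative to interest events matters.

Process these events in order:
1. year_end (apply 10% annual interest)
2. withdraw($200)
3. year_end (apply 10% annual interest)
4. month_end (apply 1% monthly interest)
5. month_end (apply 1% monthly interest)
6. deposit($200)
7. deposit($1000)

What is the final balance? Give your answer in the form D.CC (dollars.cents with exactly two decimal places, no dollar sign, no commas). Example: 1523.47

Answer: 2209.89

Derivation:
After 1 (year_end (apply 10% annual interest)): balance=$1100.00 total_interest=$100.00
After 2 (withdraw($200)): balance=$900.00 total_interest=$100.00
After 3 (year_end (apply 10% annual interest)): balance=$990.00 total_interest=$190.00
After 4 (month_end (apply 1% monthly interest)): balance=$999.90 total_interest=$199.90
After 5 (month_end (apply 1% monthly interest)): balance=$1009.89 total_interest=$209.89
After 6 (deposit($200)): balance=$1209.89 total_interest=$209.89
After 7 (deposit($1000)): balance=$2209.89 total_interest=$209.89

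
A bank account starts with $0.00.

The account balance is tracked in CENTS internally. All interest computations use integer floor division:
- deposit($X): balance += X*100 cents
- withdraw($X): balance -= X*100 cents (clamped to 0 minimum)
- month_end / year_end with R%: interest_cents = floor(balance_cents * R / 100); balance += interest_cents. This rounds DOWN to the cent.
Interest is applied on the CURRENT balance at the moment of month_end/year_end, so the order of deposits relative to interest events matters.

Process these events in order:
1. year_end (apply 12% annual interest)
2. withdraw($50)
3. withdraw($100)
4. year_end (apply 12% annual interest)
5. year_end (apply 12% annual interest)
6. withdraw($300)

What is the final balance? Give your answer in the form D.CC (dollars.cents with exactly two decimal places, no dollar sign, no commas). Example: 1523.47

Answer: 0.00

Derivation:
After 1 (year_end (apply 12% annual interest)): balance=$0.00 total_interest=$0.00
After 2 (withdraw($50)): balance=$0.00 total_interest=$0.00
After 3 (withdraw($100)): balance=$0.00 total_interest=$0.00
After 4 (year_end (apply 12% annual interest)): balance=$0.00 total_interest=$0.00
After 5 (year_end (apply 12% annual interest)): balance=$0.00 total_interest=$0.00
After 6 (withdraw($300)): balance=$0.00 total_interest=$0.00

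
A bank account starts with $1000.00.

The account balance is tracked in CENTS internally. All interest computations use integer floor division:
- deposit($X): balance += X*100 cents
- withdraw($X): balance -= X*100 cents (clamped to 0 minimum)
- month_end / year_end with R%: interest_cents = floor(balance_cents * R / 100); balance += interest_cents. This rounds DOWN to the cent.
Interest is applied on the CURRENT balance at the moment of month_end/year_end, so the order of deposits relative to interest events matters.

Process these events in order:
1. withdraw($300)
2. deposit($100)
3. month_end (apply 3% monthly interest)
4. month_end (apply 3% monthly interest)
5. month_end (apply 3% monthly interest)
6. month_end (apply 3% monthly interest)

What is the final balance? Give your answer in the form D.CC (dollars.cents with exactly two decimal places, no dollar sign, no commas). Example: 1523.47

Answer: 900.40

Derivation:
After 1 (withdraw($300)): balance=$700.00 total_interest=$0.00
After 2 (deposit($100)): balance=$800.00 total_interest=$0.00
After 3 (month_end (apply 3% monthly interest)): balance=$824.00 total_interest=$24.00
After 4 (month_end (apply 3% monthly interest)): balance=$848.72 total_interest=$48.72
After 5 (month_end (apply 3% monthly interest)): balance=$874.18 total_interest=$74.18
After 6 (month_end (apply 3% monthly interest)): balance=$900.40 total_interest=$100.40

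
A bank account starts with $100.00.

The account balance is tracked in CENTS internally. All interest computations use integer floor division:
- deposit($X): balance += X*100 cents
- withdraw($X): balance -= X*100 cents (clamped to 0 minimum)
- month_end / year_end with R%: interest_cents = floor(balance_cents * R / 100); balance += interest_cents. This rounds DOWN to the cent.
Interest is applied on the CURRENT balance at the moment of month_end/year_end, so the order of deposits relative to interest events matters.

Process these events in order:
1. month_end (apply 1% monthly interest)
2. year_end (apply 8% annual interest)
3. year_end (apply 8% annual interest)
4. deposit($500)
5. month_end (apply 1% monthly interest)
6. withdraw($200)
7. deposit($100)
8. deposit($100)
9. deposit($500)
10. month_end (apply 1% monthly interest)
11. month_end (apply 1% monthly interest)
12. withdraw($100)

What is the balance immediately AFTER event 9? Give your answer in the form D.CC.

Answer: 1123.97

Derivation:
After 1 (month_end (apply 1% monthly interest)): balance=$101.00 total_interest=$1.00
After 2 (year_end (apply 8% annual interest)): balance=$109.08 total_interest=$9.08
After 3 (year_end (apply 8% annual interest)): balance=$117.80 total_interest=$17.80
After 4 (deposit($500)): balance=$617.80 total_interest=$17.80
After 5 (month_end (apply 1% monthly interest)): balance=$623.97 total_interest=$23.97
After 6 (withdraw($200)): balance=$423.97 total_interest=$23.97
After 7 (deposit($100)): balance=$523.97 total_interest=$23.97
After 8 (deposit($100)): balance=$623.97 total_interest=$23.97
After 9 (deposit($500)): balance=$1123.97 total_interest=$23.97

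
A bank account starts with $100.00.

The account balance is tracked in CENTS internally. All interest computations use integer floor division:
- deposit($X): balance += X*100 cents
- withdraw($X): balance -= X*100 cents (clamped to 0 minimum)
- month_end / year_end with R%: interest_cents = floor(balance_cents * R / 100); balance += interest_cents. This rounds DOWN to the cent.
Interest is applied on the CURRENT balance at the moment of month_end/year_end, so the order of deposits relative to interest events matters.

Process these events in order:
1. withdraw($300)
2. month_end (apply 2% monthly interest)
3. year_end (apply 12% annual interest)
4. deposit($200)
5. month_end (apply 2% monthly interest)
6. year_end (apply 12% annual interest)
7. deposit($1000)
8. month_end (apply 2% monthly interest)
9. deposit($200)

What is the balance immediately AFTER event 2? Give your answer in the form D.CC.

Answer: 0.00

Derivation:
After 1 (withdraw($300)): balance=$0.00 total_interest=$0.00
After 2 (month_end (apply 2% monthly interest)): balance=$0.00 total_interest=$0.00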